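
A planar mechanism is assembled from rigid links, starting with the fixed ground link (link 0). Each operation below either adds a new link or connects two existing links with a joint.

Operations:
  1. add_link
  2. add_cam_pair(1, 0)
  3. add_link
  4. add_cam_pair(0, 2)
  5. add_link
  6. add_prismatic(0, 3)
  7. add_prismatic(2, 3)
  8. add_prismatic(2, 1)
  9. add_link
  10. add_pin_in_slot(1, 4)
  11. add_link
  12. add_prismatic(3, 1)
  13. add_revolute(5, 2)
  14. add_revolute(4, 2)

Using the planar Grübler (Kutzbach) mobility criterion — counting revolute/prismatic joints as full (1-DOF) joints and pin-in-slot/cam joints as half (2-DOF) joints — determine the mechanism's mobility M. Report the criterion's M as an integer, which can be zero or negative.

M = 0

(L,J1,J2)=(1,0,0); link0 fixed
link1: (2,0,0)
C 1-0 [J2]: (2,0,1)
link2: (3,0,1)
C 0-2 [J2]: (3,0,2)
link3: (4,0,2)
P 0-3 [J1]: (4,1,2)
P 2-3 [J1]: (4,2,2)
P 2-1 [J1]: (4,3,2)
link4: (5,3,2)
PS 1-4 [J2]: (5,3,3)
link5: (6,3,3)
P 3-1 [J1]: (6,4,3)
R 5-2 [J1]: (6,5,3)
R 4-2 [J1]: (6,6,3)
Grübler: 3·5 − 2·6 − 3 = 0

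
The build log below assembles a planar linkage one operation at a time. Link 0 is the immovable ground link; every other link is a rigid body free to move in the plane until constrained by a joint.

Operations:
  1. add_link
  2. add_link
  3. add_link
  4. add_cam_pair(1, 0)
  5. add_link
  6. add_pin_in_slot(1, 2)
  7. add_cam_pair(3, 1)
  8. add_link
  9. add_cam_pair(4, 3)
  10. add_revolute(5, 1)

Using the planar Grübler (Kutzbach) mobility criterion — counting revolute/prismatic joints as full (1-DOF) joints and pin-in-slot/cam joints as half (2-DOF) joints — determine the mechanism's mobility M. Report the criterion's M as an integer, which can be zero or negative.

M = 9

link 0 = ground. State L|J1|J2 = 1|0|0
+link1  2|0|0
+link2  3|0|0
+link3  4|0|0
C(1,0) f=2→J2  4|0|1
+link4  5|0|1
PS(1,2) f=2→J2  5|0|2
C(3,1) f=2→J2  5|0|3
+link5  6|0|3
C(4,3) f=2→J2  6|0|4
R(5,1) f=1→J1  6|1|4
M = 3(6−1)−2·1−4 = 15−2−4 = 9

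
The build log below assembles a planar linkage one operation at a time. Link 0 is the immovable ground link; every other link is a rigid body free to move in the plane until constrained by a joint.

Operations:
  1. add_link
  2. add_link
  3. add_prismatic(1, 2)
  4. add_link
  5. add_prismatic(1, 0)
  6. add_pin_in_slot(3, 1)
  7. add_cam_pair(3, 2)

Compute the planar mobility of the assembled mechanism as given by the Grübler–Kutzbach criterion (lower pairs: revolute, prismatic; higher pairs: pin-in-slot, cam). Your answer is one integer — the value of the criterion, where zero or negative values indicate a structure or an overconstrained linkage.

ground; <1,0,0>
#1 <2,0,0>
#2 <3,0,0>
P:1↔2 J1 <3,1,0>
#3 <4,1,0>
P:1↔0 J1 <4,2,0>
PS:3↔1 J2 <4,2,1>
C:3↔2 J2 <4,2,2>
3×3 − 2×2 − 1×2 = 3

M = 3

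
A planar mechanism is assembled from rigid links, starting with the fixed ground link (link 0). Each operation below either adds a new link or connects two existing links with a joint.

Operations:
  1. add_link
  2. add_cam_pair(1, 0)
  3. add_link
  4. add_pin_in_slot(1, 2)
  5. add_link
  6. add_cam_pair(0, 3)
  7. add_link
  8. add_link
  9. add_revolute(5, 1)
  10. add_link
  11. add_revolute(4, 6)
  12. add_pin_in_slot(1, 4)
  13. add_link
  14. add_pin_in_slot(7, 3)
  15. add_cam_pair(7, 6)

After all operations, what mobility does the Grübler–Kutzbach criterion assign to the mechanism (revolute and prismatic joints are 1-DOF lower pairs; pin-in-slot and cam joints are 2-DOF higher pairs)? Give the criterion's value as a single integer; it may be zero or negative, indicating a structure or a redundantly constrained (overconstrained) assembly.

M = 11

link 0 = ground. State L|J1|J2 = 1|0|0
+link1  2|0|0
C(1,0) f=2→J2  2|0|1
+link2  3|0|1
PS(1,2) f=2→J2  3|0|2
+link3  4|0|2
C(0,3) f=2→J2  4|0|3
+link4  5|0|3
+link5  6|0|3
R(5,1) f=1→J1  6|1|3
+link6  7|1|3
R(4,6) f=1→J1  7|2|3
PS(1,4) f=2→J2  7|2|4
+link7  8|2|4
PS(7,3) f=2→J2  8|2|5
C(7,6) f=2→J2  8|2|6
M = 3(8−1)−2·2−6 = 21−4−6 = 11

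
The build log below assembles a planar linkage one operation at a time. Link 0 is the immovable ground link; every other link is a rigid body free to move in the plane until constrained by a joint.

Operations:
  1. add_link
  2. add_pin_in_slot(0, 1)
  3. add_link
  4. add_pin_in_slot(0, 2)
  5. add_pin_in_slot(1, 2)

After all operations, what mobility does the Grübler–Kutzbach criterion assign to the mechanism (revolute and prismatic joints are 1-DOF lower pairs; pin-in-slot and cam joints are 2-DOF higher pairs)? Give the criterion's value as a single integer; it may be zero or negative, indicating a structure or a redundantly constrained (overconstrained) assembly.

ground; <1,0,0>
#1 <2,0,0>
PS:0↔1 J2 <2,0,1>
#2 <3,0,1>
PS:0↔2 J2 <3,0,2>
PS:1↔2 J2 <3,0,3>
3×2 − 2×0 − 1×3 = 3

M = 3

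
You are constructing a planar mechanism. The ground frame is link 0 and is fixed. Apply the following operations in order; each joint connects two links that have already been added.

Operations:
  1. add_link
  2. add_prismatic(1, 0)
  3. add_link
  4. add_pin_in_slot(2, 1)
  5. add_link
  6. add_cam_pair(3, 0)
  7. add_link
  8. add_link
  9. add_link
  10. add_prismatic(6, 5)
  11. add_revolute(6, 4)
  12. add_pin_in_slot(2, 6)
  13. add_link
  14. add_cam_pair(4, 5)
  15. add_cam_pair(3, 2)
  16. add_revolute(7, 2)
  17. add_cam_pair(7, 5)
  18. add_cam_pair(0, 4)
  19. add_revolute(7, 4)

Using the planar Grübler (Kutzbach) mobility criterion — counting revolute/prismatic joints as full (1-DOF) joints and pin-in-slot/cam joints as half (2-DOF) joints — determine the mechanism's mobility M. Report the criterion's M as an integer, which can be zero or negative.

L=1 J1=0 J2=0
add link → L=2 J1=0 J2=0
P@1,0 dof=1 J1 → L=2 J1=1 J2=0
add link → L=3 J1=1 J2=0
PS@2,1 dof=2 J2 → L=3 J1=1 J2=1
add link → L=4 J1=1 J2=1
C@3,0 dof=2 J2 → L=4 J1=1 J2=2
add link → L=5 J1=1 J2=2
add link → L=6 J1=1 J2=2
add link → L=7 J1=1 J2=2
P@6,5 dof=1 J1 → L=7 J1=2 J2=2
R@6,4 dof=1 J1 → L=7 J1=3 J2=2
PS@2,6 dof=2 J2 → L=7 J1=3 J2=3
add link → L=8 J1=3 J2=3
C@4,5 dof=2 J2 → L=8 J1=3 J2=4
C@3,2 dof=2 J2 → L=8 J1=3 J2=5
R@7,2 dof=1 J1 → L=8 J1=4 J2=5
C@7,5 dof=2 J2 → L=8 J1=4 J2=6
C@0,4 dof=2 J2 → L=8 J1=4 J2=7
R@7,4 dof=1 J1 → L=8 J1=5 J2=7
M=3(L−1)−2J1−J2=3·7−2·5−7=4

M = 4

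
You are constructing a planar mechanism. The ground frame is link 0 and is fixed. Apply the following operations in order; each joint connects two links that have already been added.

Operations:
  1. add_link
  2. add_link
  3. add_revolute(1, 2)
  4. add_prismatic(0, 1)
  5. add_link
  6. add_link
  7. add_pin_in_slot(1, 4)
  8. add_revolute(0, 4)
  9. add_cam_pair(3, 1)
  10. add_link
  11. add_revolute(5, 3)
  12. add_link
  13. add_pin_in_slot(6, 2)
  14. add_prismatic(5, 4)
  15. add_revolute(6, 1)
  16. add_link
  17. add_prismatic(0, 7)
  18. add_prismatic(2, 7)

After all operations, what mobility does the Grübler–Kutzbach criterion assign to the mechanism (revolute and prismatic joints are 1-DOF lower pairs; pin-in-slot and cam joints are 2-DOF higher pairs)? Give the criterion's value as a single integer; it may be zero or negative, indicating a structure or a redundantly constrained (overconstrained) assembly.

(L,J1,J2)=(1,0,0); link0 fixed
link1: (2,0,0)
link2: (3,0,0)
R 1-2 [J1]: (3,1,0)
P 0-1 [J1]: (3,2,0)
link3: (4,2,0)
link4: (5,2,0)
PS 1-4 [J2]: (5,2,1)
R 0-4 [J1]: (5,3,1)
C 3-1 [J2]: (5,3,2)
link5: (6,3,2)
R 5-3 [J1]: (6,4,2)
link6: (7,4,2)
PS 6-2 [J2]: (7,4,3)
P 5-4 [J1]: (7,5,3)
R 6-1 [J1]: (7,6,3)
link7: (8,6,3)
P 0-7 [J1]: (8,7,3)
P 2-7 [J1]: (8,8,3)
Grübler: 3·7 − 2·8 − 3 = 2

M = 2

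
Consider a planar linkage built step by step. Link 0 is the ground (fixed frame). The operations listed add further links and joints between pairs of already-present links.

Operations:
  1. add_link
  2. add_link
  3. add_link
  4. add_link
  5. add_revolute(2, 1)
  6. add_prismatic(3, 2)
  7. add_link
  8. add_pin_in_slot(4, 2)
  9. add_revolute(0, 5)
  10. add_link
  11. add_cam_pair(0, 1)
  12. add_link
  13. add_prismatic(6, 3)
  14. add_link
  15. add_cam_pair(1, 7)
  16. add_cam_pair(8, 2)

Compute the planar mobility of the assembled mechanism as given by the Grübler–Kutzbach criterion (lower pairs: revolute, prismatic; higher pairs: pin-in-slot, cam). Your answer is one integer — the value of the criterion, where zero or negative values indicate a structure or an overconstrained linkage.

L=1 J1=0 J2=0
add link → L=2 J1=0 J2=0
add link → L=3 J1=0 J2=0
add link → L=4 J1=0 J2=0
add link → L=5 J1=0 J2=0
R@2,1 dof=1 J1 → L=5 J1=1 J2=0
P@3,2 dof=1 J1 → L=5 J1=2 J2=0
add link → L=6 J1=2 J2=0
PS@4,2 dof=2 J2 → L=6 J1=2 J2=1
R@0,5 dof=1 J1 → L=6 J1=3 J2=1
add link → L=7 J1=3 J2=1
C@0,1 dof=2 J2 → L=7 J1=3 J2=2
add link → L=8 J1=3 J2=2
P@6,3 dof=1 J1 → L=8 J1=4 J2=2
add link → L=9 J1=4 J2=2
C@1,7 dof=2 J2 → L=9 J1=4 J2=3
C@8,2 dof=2 J2 → L=9 J1=4 J2=4
M=3(L−1)−2J1−J2=3·8−2·4−4=12

M = 12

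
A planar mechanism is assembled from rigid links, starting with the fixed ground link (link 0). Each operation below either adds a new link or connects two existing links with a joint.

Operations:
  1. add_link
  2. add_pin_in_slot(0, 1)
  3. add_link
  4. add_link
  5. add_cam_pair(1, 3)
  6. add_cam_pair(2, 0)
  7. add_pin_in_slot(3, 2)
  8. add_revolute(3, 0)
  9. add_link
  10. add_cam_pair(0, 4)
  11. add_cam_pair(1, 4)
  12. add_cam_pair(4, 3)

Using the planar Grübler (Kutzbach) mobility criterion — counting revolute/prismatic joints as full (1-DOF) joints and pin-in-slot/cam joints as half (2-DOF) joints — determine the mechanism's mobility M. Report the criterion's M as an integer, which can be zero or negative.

M = 3

ground; <1,0,0>
#1 <2,0,0>
PS:0↔1 J2 <2,0,1>
#2 <3,0,1>
#3 <4,0,1>
C:1↔3 J2 <4,0,2>
C:2↔0 J2 <4,0,3>
PS:3↔2 J2 <4,0,4>
R:3↔0 J1 <4,1,4>
#4 <5,1,4>
C:0↔4 J2 <5,1,5>
C:1↔4 J2 <5,1,6>
C:4↔3 J2 <5,1,7>
3×4 − 2×1 − 1×7 = 3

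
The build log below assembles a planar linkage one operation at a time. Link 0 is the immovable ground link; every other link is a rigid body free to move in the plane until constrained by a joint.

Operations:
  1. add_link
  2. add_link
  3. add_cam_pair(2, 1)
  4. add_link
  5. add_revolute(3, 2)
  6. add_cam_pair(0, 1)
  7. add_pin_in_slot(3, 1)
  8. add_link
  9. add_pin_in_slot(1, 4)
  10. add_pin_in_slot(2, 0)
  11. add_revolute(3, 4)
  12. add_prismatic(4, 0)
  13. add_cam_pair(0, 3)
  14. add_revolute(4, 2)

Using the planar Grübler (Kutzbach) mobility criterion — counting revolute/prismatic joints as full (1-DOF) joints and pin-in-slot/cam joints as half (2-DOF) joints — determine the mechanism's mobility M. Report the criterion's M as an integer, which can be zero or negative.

L=1 J1=0 J2=0
add link → L=2 J1=0 J2=0
add link → L=3 J1=0 J2=0
C@2,1 dof=2 J2 → L=3 J1=0 J2=1
add link → L=4 J1=0 J2=1
R@3,2 dof=1 J1 → L=4 J1=1 J2=1
C@0,1 dof=2 J2 → L=4 J1=1 J2=2
PS@3,1 dof=2 J2 → L=4 J1=1 J2=3
add link → L=5 J1=1 J2=3
PS@1,4 dof=2 J2 → L=5 J1=1 J2=4
PS@2,0 dof=2 J2 → L=5 J1=1 J2=5
R@3,4 dof=1 J1 → L=5 J1=2 J2=5
P@4,0 dof=1 J1 → L=5 J1=3 J2=5
C@0,3 dof=2 J2 → L=5 J1=3 J2=6
R@4,2 dof=1 J1 → L=5 J1=4 J2=6
M=3(L−1)−2J1−J2=3·4−2·4−6=-2

M = -2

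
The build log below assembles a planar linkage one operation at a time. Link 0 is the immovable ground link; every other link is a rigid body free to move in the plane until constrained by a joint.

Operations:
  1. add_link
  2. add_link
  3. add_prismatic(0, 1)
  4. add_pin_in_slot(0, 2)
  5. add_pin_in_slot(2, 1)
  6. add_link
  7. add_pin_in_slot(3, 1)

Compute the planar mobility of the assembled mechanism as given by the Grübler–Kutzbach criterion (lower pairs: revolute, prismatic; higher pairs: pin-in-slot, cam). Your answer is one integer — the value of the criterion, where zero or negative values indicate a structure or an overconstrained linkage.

M = 4

(L,J1,J2)=(1,0,0); link0 fixed
link1: (2,0,0)
link2: (3,0,0)
P 0-1 [J1]: (3,1,0)
PS 0-2 [J2]: (3,1,1)
PS 2-1 [J2]: (3,1,2)
link3: (4,1,2)
PS 3-1 [J2]: (4,1,3)
Grübler: 3·3 − 2·1 − 3 = 4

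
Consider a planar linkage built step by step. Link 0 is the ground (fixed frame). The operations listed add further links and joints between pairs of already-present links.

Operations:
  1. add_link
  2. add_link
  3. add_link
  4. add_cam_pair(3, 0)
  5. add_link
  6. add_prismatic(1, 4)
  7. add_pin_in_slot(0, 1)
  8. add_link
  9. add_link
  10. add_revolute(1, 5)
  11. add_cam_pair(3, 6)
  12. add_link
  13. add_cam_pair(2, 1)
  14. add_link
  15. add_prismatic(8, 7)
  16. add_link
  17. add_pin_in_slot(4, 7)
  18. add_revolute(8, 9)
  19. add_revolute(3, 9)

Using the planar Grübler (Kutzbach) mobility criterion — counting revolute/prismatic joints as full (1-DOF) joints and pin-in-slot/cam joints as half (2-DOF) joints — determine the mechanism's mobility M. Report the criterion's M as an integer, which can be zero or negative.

M = 12

L=1 J1=0 J2=0
add link → L=2 J1=0 J2=0
add link → L=3 J1=0 J2=0
add link → L=4 J1=0 J2=0
C@3,0 dof=2 J2 → L=4 J1=0 J2=1
add link → L=5 J1=0 J2=1
P@1,4 dof=1 J1 → L=5 J1=1 J2=1
PS@0,1 dof=2 J2 → L=5 J1=1 J2=2
add link → L=6 J1=1 J2=2
add link → L=7 J1=1 J2=2
R@1,5 dof=1 J1 → L=7 J1=2 J2=2
C@3,6 dof=2 J2 → L=7 J1=2 J2=3
add link → L=8 J1=2 J2=3
C@2,1 dof=2 J2 → L=8 J1=2 J2=4
add link → L=9 J1=2 J2=4
P@8,7 dof=1 J1 → L=9 J1=3 J2=4
add link → L=10 J1=3 J2=4
PS@4,7 dof=2 J2 → L=10 J1=3 J2=5
R@8,9 dof=1 J1 → L=10 J1=4 J2=5
R@3,9 dof=1 J1 → L=10 J1=5 J2=5
M=3(L−1)−2J1−J2=3·9−2·5−5=12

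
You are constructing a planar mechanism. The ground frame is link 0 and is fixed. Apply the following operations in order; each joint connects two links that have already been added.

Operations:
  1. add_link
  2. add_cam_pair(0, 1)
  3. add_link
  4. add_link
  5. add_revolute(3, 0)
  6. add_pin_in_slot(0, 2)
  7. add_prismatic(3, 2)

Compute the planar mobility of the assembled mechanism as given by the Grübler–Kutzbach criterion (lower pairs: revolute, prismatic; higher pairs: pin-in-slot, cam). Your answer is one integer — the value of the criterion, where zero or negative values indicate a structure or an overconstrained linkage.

[1;0;0] (link 0 is ground)
L+ [2;0;0]
C(0,1)∈J2 [2;0;1]
L+ [3;0;1]
L+ [4;0;1]
R(3,0)∈J1 [4;1;1]
PS(0,2)∈J2 [4;1;2]
P(3,2)∈J1 [4;2;2]
mobility = 9 − 4 − 2 = 3

M = 3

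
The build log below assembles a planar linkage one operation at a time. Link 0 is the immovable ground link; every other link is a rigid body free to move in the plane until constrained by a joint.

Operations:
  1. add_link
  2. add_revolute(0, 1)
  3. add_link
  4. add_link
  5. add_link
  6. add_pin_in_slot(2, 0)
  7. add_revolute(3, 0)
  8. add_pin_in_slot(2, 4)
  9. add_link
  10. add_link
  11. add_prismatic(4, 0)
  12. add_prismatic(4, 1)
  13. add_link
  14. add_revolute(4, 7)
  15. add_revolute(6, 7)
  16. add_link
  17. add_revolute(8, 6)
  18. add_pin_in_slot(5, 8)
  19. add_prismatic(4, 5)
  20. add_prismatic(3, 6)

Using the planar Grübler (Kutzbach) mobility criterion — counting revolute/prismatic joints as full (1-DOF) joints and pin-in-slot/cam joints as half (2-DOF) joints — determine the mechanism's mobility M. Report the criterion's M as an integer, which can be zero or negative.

link 0 = ground. State L|J1|J2 = 1|0|0
+link1  2|0|0
R(0,1) f=1→J1  2|1|0
+link2  3|1|0
+link3  4|1|0
+link4  5|1|0
PS(2,0) f=2→J2  5|1|1
R(3,0) f=1→J1  5|2|1
PS(2,4) f=2→J2  5|2|2
+link5  6|2|2
+link6  7|2|2
P(4,0) f=1→J1  7|3|2
P(4,1) f=1→J1  7|4|2
+link7  8|4|2
R(4,7) f=1→J1  8|5|2
R(6,7) f=1→J1  8|6|2
+link8  9|6|2
R(8,6) f=1→J1  9|7|2
PS(5,8) f=2→J2  9|7|3
P(4,5) f=1→J1  9|8|3
P(3,6) f=1→J1  9|9|3
M = 3(9−1)−2·9−3 = 24−18−3 = 3

M = 3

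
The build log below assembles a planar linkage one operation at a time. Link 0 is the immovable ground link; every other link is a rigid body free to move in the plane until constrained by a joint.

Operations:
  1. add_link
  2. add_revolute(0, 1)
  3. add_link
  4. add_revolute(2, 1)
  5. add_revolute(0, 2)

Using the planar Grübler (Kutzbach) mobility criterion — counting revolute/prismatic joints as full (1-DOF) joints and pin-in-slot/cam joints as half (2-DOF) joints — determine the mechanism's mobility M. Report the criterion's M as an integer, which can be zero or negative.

ground; <1,0,0>
#1 <2,0,0>
R:0↔1 J1 <2,1,0>
#2 <3,1,0>
R:2↔1 J1 <3,2,0>
R:0↔2 J1 <3,3,0>
3×2 − 2×3 − 1×0 = 0

M = 0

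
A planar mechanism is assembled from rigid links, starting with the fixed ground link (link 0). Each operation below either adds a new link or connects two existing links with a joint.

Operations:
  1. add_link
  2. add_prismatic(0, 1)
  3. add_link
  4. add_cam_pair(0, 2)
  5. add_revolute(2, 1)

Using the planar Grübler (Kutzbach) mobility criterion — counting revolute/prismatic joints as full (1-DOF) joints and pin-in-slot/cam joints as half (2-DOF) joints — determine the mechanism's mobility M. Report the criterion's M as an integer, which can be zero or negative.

link 0 = ground. State L|J1|J2 = 1|0|0
+link1  2|0|0
P(0,1) f=1→J1  2|1|0
+link2  3|1|0
C(0,2) f=2→J2  3|1|1
R(2,1) f=1→J1  3|2|1
M = 3(3−1)−2·2−1 = 6−4−1 = 1

M = 1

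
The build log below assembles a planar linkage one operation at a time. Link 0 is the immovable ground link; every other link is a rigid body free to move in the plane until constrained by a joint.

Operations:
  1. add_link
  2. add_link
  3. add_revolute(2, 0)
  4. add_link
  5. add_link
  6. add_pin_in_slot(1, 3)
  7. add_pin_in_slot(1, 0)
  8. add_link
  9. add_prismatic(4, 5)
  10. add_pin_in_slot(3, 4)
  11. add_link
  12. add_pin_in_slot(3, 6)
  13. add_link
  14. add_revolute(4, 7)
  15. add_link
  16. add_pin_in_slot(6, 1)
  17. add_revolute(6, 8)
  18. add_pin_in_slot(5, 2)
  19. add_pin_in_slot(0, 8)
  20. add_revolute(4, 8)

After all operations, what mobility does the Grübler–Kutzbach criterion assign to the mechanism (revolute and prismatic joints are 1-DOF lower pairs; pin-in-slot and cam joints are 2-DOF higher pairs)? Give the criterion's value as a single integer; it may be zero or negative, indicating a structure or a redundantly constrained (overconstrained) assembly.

[1;0;0] (link 0 is ground)
L+ [2;0;0]
L+ [3;0;0]
R(2,0)∈J1 [3;1;0]
L+ [4;1;0]
L+ [5;1;0]
PS(1,3)∈J2 [5;1;1]
PS(1,0)∈J2 [5;1;2]
L+ [6;1;2]
P(4,5)∈J1 [6;2;2]
PS(3,4)∈J2 [6;2;3]
L+ [7;2;3]
PS(3,6)∈J2 [7;2;4]
L+ [8;2;4]
R(4,7)∈J1 [8;3;4]
L+ [9;3;4]
PS(6,1)∈J2 [9;3;5]
R(6,8)∈J1 [9;4;5]
PS(5,2)∈J2 [9;4;6]
PS(0,8)∈J2 [9;4;7]
R(4,8)∈J1 [9;5;7]
mobility = 24 − 10 − 7 = 7

M = 7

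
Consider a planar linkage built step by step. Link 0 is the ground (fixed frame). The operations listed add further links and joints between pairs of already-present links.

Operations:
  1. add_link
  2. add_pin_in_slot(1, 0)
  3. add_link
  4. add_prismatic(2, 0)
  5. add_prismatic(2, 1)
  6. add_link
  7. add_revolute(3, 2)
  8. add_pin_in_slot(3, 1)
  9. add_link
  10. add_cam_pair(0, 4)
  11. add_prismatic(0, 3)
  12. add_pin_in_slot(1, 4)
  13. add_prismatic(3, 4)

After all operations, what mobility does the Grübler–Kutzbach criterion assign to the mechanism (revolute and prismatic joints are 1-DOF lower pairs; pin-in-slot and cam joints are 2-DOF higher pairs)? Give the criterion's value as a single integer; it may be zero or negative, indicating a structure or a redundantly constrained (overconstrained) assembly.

(L,J1,J2)=(1,0,0); link0 fixed
link1: (2,0,0)
PS 1-0 [J2]: (2,0,1)
link2: (3,0,1)
P 2-0 [J1]: (3,1,1)
P 2-1 [J1]: (3,2,1)
link3: (4,2,1)
R 3-2 [J1]: (4,3,1)
PS 3-1 [J2]: (4,3,2)
link4: (5,3,2)
C 0-4 [J2]: (5,3,3)
P 0-3 [J1]: (5,4,3)
PS 1-4 [J2]: (5,4,4)
P 3-4 [J1]: (5,5,4)
Grübler: 3·4 − 2·5 − 4 = -2

M = -2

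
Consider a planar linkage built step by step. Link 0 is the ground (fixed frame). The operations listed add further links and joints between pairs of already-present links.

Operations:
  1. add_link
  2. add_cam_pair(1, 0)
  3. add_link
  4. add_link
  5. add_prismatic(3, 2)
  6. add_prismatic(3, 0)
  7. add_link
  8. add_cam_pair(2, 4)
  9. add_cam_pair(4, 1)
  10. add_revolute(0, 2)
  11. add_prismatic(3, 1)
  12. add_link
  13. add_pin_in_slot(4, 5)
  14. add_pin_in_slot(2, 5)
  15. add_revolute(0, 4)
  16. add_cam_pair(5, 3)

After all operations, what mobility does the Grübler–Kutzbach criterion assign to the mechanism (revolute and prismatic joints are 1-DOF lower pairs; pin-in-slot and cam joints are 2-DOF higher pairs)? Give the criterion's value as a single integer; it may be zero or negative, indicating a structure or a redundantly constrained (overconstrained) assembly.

(L,J1,J2)=(1,0,0); link0 fixed
link1: (2,0,0)
C 1-0 [J2]: (2,0,1)
link2: (3,0,1)
link3: (4,0,1)
P 3-2 [J1]: (4,1,1)
P 3-0 [J1]: (4,2,1)
link4: (5,2,1)
C 2-4 [J2]: (5,2,2)
C 4-1 [J2]: (5,2,3)
R 0-2 [J1]: (5,3,3)
P 3-1 [J1]: (5,4,3)
link5: (6,4,3)
PS 4-5 [J2]: (6,4,4)
PS 2-5 [J2]: (6,4,5)
R 0-4 [J1]: (6,5,5)
C 5-3 [J2]: (6,5,6)
Grübler: 3·5 − 2·5 − 6 = -1

M = -1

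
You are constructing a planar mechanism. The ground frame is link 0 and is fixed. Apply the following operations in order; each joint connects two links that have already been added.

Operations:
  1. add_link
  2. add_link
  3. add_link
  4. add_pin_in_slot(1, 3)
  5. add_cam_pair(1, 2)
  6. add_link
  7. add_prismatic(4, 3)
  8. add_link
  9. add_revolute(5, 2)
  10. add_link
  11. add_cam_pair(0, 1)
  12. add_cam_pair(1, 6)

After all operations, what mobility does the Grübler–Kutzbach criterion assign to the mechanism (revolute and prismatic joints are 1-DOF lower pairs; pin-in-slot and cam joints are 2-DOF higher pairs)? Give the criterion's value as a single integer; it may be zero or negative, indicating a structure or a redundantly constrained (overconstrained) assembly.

M = 10

ground; <1,0,0>
#1 <2,0,0>
#2 <3,0,0>
#3 <4,0,0>
PS:1↔3 J2 <4,0,1>
C:1↔2 J2 <4,0,2>
#4 <5,0,2>
P:4↔3 J1 <5,1,2>
#5 <6,1,2>
R:5↔2 J1 <6,2,2>
#6 <7,2,2>
C:0↔1 J2 <7,2,3>
C:1↔6 J2 <7,2,4>
3×6 − 2×2 − 1×4 = 10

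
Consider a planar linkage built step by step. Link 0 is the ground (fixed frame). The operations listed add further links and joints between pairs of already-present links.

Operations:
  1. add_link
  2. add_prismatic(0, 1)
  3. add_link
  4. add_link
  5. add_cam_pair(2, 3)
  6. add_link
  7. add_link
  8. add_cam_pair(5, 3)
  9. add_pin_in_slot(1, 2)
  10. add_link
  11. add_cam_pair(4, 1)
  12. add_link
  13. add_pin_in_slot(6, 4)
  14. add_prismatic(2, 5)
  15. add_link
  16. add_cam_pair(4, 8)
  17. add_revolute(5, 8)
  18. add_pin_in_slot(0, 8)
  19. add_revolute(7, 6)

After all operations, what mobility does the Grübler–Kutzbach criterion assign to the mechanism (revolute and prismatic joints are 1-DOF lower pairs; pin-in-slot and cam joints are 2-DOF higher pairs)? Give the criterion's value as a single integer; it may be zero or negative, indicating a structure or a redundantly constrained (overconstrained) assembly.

L=1 J1=0 J2=0
add link → L=2 J1=0 J2=0
P@0,1 dof=1 J1 → L=2 J1=1 J2=0
add link → L=3 J1=1 J2=0
add link → L=4 J1=1 J2=0
C@2,3 dof=2 J2 → L=4 J1=1 J2=1
add link → L=5 J1=1 J2=1
add link → L=6 J1=1 J2=1
C@5,3 dof=2 J2 → L=6 J1=1 J2=2
PS@1,2 dof=2 J2 → L=6 J1=1 J2=3
add link → L=7 J1=1 J2=3
C@4,1 dof=2 J2 → L=7 J1=1 J2=4
add link → L=8 J1=1 J2=4
PS@6,4 dof=2 J2 → L=8 J1=1 J2=5
P@2,5 dof=1 J1 → L=8 J1=2 J2=5
add link → L=9 J1=2 J2=5
C@4,8 dof=2 J2 → L=9 J1=2 J2=6
R@5,8 dof=1 J1 → L=9 J1=3 J2=6
PS@0,8 dof=2 J2 → L=9 J1=3 J2=7
R@7,6 dof=1 J1 → L=9 J1=4 J2=7
M=3(L−1)−2J1−J2=3·8−2·4−7=9

M = 9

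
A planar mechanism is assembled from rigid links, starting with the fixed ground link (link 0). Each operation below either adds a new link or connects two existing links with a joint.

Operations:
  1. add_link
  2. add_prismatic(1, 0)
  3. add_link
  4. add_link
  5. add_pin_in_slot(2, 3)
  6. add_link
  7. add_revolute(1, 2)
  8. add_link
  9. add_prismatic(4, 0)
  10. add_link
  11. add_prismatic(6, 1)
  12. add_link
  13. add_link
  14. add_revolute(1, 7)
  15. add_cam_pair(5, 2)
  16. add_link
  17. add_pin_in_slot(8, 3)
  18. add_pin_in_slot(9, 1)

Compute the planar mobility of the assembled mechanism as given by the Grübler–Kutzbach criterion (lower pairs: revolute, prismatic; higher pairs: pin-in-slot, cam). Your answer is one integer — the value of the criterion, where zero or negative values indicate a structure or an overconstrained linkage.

[1;0;0] (link 0 is ground)
L+ [2;0;0]
P(1,0)∈J1 [2;1;0]
L+ [3;1;0]
L+ [4;1;0]
PS(2,3)∈J2 [4;1;1]
L+ [5;1;1]
R(1,2)∈J1 [5;2;1]
L+ [6;2;1]
P(4,0)∈J1 [6;3;1]
L+ [7;3;1]
P(6,1)∈J1 [7;4;1]
L+ [8;4;1]
L+ [9;4;1]
R(1,7)∈J1 [9;5;1]
C(5,2)∈J2 [9;5;2]
L+ [10;5;2]
PS(8,3)∈J2 [10;5;3]
PS(9,1)∈J2 [10;5;4]
mobility = 27 − 10 − 4 = 13

M = 13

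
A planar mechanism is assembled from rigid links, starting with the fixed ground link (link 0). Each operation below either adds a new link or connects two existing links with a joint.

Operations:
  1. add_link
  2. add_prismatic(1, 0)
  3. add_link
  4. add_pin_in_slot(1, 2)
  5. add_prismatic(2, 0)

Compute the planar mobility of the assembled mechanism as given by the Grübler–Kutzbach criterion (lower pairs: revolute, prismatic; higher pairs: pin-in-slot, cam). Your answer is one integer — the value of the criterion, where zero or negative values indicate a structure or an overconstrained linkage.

M = 1

(L,J1,J2)=(1,0,0); link0 fixed
link1: (2,0,0)
P 1-0 [J1]: (2,1,0)
link2: (3,1,0)
PS 1-2 [J2]: (3,1,1)
P 2-0 [J1]: (3,2,1)
Grübler: 3·2 − 2·2 − 1 = 1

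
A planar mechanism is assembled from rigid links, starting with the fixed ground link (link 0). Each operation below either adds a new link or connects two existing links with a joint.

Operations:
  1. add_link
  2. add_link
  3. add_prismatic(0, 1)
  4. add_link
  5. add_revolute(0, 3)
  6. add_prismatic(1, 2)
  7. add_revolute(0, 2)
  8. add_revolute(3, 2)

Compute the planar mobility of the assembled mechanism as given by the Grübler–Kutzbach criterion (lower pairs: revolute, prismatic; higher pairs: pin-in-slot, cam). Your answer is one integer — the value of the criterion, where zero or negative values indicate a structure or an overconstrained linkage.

M = -1

L=1 J1=0 J2=0
add link → L=2 J1=0 J2=0
add link → L=3 J1=0 J2=0
P@0,1 dof=1 J1 → L=3 J1=1 J2=0
add link → L=4 J1=1 J2=0
R@0,3 dof=1 J1 → L=4 J1=2 J2=0
P@1,2 dof=1 J1 → L=4 J1=3 J2=0
R@0,2 dof=1 J1 → L=4 J1=4 J2=0
R@3,2 dof=1 J1 → L=4 J1=5 J2=0
M=3(L−1)−2J1−J2=3·3−2·5−0=-1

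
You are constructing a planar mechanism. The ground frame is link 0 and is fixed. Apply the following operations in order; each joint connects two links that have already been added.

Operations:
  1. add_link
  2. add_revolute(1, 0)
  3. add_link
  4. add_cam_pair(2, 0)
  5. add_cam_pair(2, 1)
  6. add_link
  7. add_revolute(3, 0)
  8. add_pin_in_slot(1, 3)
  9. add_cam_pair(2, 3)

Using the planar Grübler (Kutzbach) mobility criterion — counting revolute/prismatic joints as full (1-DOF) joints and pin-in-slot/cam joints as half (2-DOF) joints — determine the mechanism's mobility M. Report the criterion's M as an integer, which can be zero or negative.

M = 1

ground; <1,0,0>
#1 <2,0,0>
R:1↔0 J1 <2,1,0>
#2 <3,1,0>
C:2↔0 J2 <3,1,1>
C:2↔1 J2 <3,1,2>
#3 <4,1,2>
R:3↔0 J1 <4,2,2>
PS:1↔3 J2 <4,2,3>
C:2↔3 J2 <4,2,4>
3×3 − 2×2 − 1×4 = 1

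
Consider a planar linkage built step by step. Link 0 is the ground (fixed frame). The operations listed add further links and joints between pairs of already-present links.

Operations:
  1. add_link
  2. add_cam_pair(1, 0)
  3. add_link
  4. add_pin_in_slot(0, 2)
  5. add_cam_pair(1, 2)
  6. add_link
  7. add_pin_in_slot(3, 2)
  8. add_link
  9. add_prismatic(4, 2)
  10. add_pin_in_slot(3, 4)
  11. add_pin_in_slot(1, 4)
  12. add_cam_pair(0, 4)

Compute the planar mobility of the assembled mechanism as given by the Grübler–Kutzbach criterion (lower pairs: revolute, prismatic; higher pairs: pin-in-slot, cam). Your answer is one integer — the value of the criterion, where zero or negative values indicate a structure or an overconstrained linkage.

M = 3

link 0 = ground. State L|J1|J2 = 1|0|0
+link1  2|0|0
C(1,0) f=2→J2  2|0|1
+link2  3|0|1
PS(0,2) f=2→J2  3|0|2
C(1,2) f=2→J2  3|0|3
+link3  4|0|3
PS(3,2) f=2→J2  4|0|4
+link4  5|0|4
P(4,2) f=1→J1  5|1|4
PS(3,4) f=2→J2  5|1|5
PS(1,4) f=2→J2  5|1|6
C(0,4) f=2→J2  5|1|7
M = 3(5−1)−2·1−7 = 12−2−7 = 3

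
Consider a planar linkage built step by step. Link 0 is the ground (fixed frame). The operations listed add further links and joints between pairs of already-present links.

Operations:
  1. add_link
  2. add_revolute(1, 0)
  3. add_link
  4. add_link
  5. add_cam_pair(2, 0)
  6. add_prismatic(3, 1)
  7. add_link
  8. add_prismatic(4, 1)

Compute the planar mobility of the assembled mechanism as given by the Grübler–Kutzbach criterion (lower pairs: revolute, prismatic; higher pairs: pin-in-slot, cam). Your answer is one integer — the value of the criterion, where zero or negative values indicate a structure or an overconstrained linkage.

link 0 = ground. State L|J1|J2 = 1|0|0
+link1  2|0|0
R(1,0) f=1→J1  2|1|0
+link2  3|1|0
+link3  4|1|0
C(2,0) f=2→J2  4|1|1
P(3,1) f=1→J1  4|2|1
+link4  5|2|1
P(4,1) f=1→J1  5|3|1
M = 3(5−1)−2·3−1 = 12−6−1 = 5

M = 5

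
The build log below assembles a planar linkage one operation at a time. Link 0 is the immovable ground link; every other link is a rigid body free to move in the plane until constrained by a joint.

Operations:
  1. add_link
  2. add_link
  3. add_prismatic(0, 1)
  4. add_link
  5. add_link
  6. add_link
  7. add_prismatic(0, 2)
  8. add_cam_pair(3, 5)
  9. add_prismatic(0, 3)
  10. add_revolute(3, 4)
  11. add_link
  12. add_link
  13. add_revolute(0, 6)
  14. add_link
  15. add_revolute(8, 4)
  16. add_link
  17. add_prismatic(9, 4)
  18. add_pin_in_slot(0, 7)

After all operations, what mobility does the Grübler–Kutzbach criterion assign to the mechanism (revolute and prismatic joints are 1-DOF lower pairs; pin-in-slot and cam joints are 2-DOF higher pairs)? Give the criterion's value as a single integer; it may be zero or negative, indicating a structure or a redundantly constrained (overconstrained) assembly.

M = 11

ground; <1,0,0>
#1 <2,0,0>
#2 <3,0,0>
P:0↔1 J1 <3,1,0>
#3 <4,1,0>
#4 <5,1,0>
#5 <6,1,0>
P:0↔2 J1 <6,2,0>
C:3↔5 J2 <6,2,1>
P:0↔3 J1 <6,3,1>
R:3↔4 J1 <6,4,1>
#6 <7,4,1>
#7 <8,4,1>
R:0↔6 J1 <8,5,1>
#8 <9,5,1>
R:8↔4 J1 <9,6,1>
#9 <10,6,1>
P:9↔4 J1 <10,7,1>
PS:0↔7 J2 <10,7,2>
3×9 − 2×7 − 1×2 = 11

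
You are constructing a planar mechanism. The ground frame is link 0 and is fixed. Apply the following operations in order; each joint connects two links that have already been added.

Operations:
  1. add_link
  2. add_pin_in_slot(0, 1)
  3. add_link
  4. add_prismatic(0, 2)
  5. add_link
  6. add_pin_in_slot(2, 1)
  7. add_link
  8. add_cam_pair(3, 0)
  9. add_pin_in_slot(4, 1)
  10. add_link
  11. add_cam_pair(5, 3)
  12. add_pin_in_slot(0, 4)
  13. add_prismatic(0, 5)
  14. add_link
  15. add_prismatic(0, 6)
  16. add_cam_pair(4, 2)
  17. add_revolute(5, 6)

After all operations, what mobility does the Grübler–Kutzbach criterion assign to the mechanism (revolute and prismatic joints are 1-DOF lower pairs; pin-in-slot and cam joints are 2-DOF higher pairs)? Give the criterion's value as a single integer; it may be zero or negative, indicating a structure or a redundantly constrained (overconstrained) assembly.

link 0 = ground. State L|J1|J2 = 1|0|0
+link1  2|0|0
PS(0,1) f=2→J2  2|0|1
+link2  3|0|1
P(0,2) f=1→J1  3|1|1
+link3  4|1|1
PS(2,1) f=2→J2  4|1|2
+link4  5|1|2
C(3,0) f=2→J2  5|1|3
PS(4,1) f=2→J2  5|1|4
+link5  6|1|4
C(5,3) f=2→J2  6|1|5
PS(0,4) f=2→J2  6|1|6
P(0,5) f=1→J1  6|2|6
+link6  7|2|6
P(0,6) f=1→J1  7|3|6
C(4,2) f=2→J2  7|3|7
R(5,6) f=1→J1  7|4|7
M = 3(7−1)−2·4−7 = 18−8−7 = 3

M = 3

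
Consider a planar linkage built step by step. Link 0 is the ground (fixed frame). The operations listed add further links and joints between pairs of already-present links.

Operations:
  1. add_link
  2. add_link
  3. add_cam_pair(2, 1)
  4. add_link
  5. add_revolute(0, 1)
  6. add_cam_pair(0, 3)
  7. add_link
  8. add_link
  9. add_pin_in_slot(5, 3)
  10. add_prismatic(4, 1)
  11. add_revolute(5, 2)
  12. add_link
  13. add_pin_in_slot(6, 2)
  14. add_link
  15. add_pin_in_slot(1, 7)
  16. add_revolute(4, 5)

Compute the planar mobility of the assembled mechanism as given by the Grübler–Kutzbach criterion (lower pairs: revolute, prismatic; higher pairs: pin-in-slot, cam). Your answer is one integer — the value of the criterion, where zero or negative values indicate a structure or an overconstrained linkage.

M = 8

link 0 = ground. State L|J1|J2 = 1|0|0
+link1  2|0|0
+link2  3|0|0
C(2,1) f=2→J2  3|0|1
+link3  4|0|1
R(0,1) f=1→J1  4|1|1
C(0,3) f=2→J2  4|1|2
+link4  5|1|2
+link5  6|1|2
PS(5,3) f=2→J2  6|1|3
P(4,1) f=1→J1  6|2|3
R(5,2) f=1→J1  6|3|3
+link6  7|3|3
PS(6,2) f=2→J2  7|3|4
+link7  8|3|4
PS(1,7) f=2→J2  8|3|5
R(4,5) f=1→J1  8|4|5
M = 3(8−1)−2·4−5 = 21−8−5 = 8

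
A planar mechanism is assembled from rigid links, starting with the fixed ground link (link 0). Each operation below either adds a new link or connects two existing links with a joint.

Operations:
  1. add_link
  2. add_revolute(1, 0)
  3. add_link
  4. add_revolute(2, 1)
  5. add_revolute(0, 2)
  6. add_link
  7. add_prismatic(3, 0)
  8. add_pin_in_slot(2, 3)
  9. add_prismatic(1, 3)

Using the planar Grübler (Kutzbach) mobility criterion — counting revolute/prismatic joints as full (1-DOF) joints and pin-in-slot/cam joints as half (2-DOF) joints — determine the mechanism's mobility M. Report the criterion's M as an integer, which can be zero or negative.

[1;0;0] (link 0 is ground)
L+ [2;0;0]
R(1,0)∈J1 [2;1;0]
L+ [3;1;0]
R(2,1)∈J1 [3;2;0]
R(0,2)∈J1 [3;3;0]
L+ [4;3;0]
P(3,0)∈J1 [4;4;0]
PS(2,3)∈J2 [4;4;1]
P(1,3)∈J1 [4;5;1]
mobility = 9 − 10 − 1 = -2

M = -2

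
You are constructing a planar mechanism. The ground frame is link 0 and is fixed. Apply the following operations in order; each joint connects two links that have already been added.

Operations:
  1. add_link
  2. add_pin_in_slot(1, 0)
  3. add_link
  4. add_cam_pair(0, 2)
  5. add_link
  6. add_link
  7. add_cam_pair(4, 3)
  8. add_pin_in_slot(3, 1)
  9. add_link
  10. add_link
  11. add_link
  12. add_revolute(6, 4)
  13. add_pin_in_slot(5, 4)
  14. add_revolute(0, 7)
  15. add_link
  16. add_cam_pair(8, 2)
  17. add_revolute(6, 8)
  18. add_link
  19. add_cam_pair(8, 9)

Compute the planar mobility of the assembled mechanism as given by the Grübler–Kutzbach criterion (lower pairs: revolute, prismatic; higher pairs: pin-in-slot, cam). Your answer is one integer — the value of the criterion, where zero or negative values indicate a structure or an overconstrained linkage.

M = 14

(L,J1,J2)=(1,0,0); link0 fixed
link1: (2,0,0)
PS 1-0 [J2]: (2,0,1)
link2: (3,0,1)
C 0-2 [J2]: (3,0,2)
link3: (4,0,2)
link4: (5,0,2)
C 4-3 [J2]: (5,0,3)
PS 3-1 [J2]: (5,0,4)
link5: (6,0,4)
link6: (7,0,4)
link7: (8,0,4)
R 6-4 [J1]: (8,1,4)
PS 5-4 [J2]: (8,1,5)
R 0-7 [J1]: (8,2,5)
link8: (9,2,5)
C 8-2 [J2]: (9,2,6)
R 6-8 [J1]: (9,3,6)
link9: (10,3,6)
C 8-9 [J2]: (10,3,7)
Grübler: 3·9 − 2·3 − 7 = 14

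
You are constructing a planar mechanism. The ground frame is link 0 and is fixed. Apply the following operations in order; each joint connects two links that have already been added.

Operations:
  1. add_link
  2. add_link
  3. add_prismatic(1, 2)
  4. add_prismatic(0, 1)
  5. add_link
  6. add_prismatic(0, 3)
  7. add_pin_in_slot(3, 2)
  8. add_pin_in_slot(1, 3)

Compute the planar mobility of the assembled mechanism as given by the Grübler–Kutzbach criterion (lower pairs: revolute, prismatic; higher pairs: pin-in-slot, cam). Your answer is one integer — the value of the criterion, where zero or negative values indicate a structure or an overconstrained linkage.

M = 1

[1;0;0] (link 0 is ground)
L+ [2;0;0]
L+ [3;0;0]
P(1,2)∈J1 [3;1;0]
P(0,1)∈J1 [3;2;0]
L+ [4;2;0]
P(0,3)∈J1 [4;3;0]
PS(3,2)∈J2 [4;3;1]
PS(1,3)∈J2 [4;3;2]
mobility = 9 − 6 − 2 = 1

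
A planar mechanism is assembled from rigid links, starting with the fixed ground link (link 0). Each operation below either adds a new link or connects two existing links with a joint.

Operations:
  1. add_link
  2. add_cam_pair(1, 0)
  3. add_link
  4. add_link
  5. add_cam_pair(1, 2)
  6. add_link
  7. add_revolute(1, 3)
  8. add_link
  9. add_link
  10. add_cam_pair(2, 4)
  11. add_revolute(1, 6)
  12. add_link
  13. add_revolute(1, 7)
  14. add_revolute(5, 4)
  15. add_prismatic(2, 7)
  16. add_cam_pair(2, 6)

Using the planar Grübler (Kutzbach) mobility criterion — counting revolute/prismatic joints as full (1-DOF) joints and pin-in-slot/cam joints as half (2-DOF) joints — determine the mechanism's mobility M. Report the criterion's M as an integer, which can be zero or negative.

(L,J1,J2)=(1,0,0); link0 fixed
link1: (2,0,0)
C 1-0 [J2]: (2,0,1)
link2: (3,0,1)
link3: (4,0,1)
C 1-2 [J2]: (4,0,2)
link4: (5,0,2)
R 1-3 [J1]: (5,1,2)
link5: (6,1,2)
link6: (7,1,2)
C 2-4 [J2]: (7,1,3)
R 1-6 [J1]: (7,2,3)
link7: (8,2,3)
R 1-7 [J1]: (8,3,3)
R 5-4 [J1]: (8,4,3)
P 2-7 [J1]: (8,5,3)
C 2-6 [J2]: (8,5,4)
Grübler: 3·7 − 2·5 − 4 = 7

M = 7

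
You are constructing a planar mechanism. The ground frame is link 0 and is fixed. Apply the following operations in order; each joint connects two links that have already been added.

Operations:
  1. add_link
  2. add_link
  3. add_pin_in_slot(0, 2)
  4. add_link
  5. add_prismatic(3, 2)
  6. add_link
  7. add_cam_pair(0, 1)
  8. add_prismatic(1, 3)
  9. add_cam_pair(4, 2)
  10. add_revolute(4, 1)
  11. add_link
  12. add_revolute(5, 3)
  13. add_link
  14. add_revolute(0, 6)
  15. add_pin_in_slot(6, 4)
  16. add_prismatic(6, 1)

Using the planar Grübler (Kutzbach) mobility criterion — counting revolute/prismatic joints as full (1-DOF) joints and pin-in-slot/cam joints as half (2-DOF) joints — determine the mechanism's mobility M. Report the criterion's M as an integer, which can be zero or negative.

M = 2

link 0 = ground. State L|J1|J2 = 1|0|0
+link1  2|0|0
+link2  3|0|0
PS(0,2) f=2→J2  3|0|1
+link3  4|0|1
P(3,2) f=1→J1  4|1|1
+link4  5|1|1
C(0,1) f=2→J2  5|1|2
P(1,3) f=1→J1  5|2|2
C(4,2) f=2→J2  5|2|3
R(4,1) f=1→J1  5|3|3
+link5  6|3|3
R(5,3) f=1→J1  6|4|3
+link6  7|4|3
R(0,6) f=1→J1  7|5|3
PS(6,4) f=2→J2  7|5|4
P(6,1) f=1→J1  7|6|4
M = 3(7−1)−2·6−4 = 18−12−4 = 2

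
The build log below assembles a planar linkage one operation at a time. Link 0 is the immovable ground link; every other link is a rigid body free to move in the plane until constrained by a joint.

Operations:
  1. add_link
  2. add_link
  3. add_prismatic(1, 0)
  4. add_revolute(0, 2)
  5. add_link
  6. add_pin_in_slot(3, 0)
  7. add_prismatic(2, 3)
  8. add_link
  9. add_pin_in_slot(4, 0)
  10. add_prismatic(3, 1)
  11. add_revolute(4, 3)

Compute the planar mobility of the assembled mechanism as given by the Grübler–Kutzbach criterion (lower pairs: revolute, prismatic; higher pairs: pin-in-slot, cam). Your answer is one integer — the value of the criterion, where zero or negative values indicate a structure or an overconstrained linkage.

M = 0

(L,J1,J2)=(1,0,0); link0 fixed
link1: (2,0,0)
link2: (3,0,0)
P 1-0 [J1]: (3,1,0)
R 0-2 [J1]: (3,2,0)
link3: (4,2,0)
PS 3-0 [J2]: (4,2,1)
P 2-3 [J1]: (4,3,1)
link4: (5,3,1)
PS 4-0 [J2]: (5,3,2)
P 3-1 [J1]: (5,4,2)
R 4-3 [J1]: (5,5,2)
Grübler: 3·4 − 2·5 − 2 = 0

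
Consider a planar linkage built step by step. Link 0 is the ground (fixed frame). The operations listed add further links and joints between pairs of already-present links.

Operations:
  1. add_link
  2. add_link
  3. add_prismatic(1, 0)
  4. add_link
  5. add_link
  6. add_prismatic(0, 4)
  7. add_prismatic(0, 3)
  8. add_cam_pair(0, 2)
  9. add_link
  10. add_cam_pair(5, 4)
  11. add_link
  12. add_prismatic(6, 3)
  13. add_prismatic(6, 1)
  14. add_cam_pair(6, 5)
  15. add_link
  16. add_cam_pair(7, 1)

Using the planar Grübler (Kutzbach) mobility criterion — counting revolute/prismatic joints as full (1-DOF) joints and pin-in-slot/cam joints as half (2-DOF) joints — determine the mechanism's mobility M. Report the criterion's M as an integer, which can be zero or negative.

M = 7

L=1 J1=0 J2=0
add link → L=2 J1=0 J2=0
add link → L=3 J1=0 J2=0
P@1,0 dof=1 J1 → L=3 J1=1 J2=0
add link → L=4 J1=1 J2=0
add link → L=5 J1=1 J2=0
P@0,4 dof=1 J1 → L=5 J1=2 J2=0
P@0,3 dof=1 J1 → L=5 J1=3 J2=0
C@0,2 dof=2 J2 → L=5 J1=3 J2=1
add link → L=6 J1=3 J2=1
C@5,4 dof=2 J2 → L=6 J1=3 J2=2
add link → L=7 J1=3 J2=2
P@6,3 dof=1 J1 → L=7 J1=4 J2=2
P@6,1 dof=1 J1 → L=7 J1=5 J2=2
C@6,5 dof=2 J2 → L=7 J1=5 J2=3
add link → L=8 J1=5 J2=3
C@7,1 dof=2 J2 → L=8 J1=5 J2=4
M=3(L−1)−2J1−J2=3·7−2·5−4=7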